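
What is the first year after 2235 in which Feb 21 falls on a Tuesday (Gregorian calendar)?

From one year to the next, a fixed date's weekday advances by 1, or by 2 when a Feb 29 lies between the two dates.
2235: February 21 is Saturday.
2236: Sunday (+1)
2237: Tuesday (+2)
Feb 21 falls on a Tuesday in 2237.

2237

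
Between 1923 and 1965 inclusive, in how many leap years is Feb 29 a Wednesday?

Leap years in 1923–1965: 11 of them.
Feb 29 weekday advances by 5 (mod 7) from one leap year to the next four years later (or differs when a century non-leap intervenes).
Leap-day weekdays: 1924:Fri 1928:Wed✓ 1932:Mon 1936:Sat 1940:Thu 1944:Tue 1948:Sun 1952:Fri 1956:Wed✓ 1960:Mon 1964:Sat
Wednesday: 1928, 1956 → 2.

2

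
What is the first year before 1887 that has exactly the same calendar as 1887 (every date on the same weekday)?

1881

Two years share a calendar iff Jan 1 falls on the same weekday and both are leap or both are common. 1887: Jan 1 is Saturday, common year.
1886: Jan 1 Friday, common
1885: Jan 1 Thursday, common
1884: Jan 1 Tuesday, leap
1883: Jan 1 Monday, common
1882: Jan 1 Sunday, common
1881: Jan 1 Saturday, common
1881 matches on both conditions.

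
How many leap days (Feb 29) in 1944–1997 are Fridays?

Leap years in 1944–1997: 14 of them.
Feb 29 weekday advances by 5 (mod 7) from one leap year to the next four years later (or differs when a century non-leap intervenes).
Leap-day weekdays: 1944:Tue 1948:Sun 1952:Fri✓ 1956:Wed 1960:Mon 1964:Sat 1968:Thu 1972:Tue 1976:Sun 1980:Fri✓ 1984:Wed 1988:Mon 1992:Sat 1996:Thu
Friday: 1952, 1980 → 2.

2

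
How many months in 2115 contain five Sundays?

4

A month of length L has five Sundays iff its first Sunday is on day ≤ L−28 (so day 1–3 in a 31-day month, 1–2 in a 30-day month, day 1 in a leap February).
Checking each month of 2115: Jan starts Tue (31d); Feb starts Fri (28d); Mar starts Fri (31d) ✓; Apr starts Mon (30d); May starts Wed (31d); Jun starts Sat (30d) ✓; Jul starts Mon (31d); Aug starts Thu (31d); Sep starts Sun (30d) ✓; Oct starts Tue (31d); Nov starts Fri (30d); Dec starts Sun (31d) ✓.
Five-Sunday months: March, June, September, December → 4.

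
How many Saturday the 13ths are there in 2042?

2

Check the 13th of each month of 2042: Jan 13: Mon, Feb 13: Thu, Mar 13: Thu, Apr 13: Sun, May 13: Tue, Jun 13: Fri, Jul 13: Sun, Aug 13: Wed, Sep 13: Sat, Oct 13: Mon, Nov 13: Thu, Dec 13: Sat.
Saturday occurs in September, December — 2 months.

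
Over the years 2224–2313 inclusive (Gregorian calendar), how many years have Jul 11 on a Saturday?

Track Jul 11's weekday year by year (advancing +1, or +2 across a Feb 29):
  2224: Sun  2225: Mon (+1)  2226: Tue (+1)  2227: Wed (+1)  2228: Fri (+2)
  2229: Sat (+1) ✓  2230: Sun (+1)  2231: Mon (+1)  2232: Wed (+2)  2233: Thu (+1)
  2234: Fri (+1)  2235: Sat (+1) ✓  2236: Mon (+2)  2237: Tue (+1)  … (62 more years) …
  2300: Wed (+1)  2301: Thu (+1)  2302: Fri (+1)  2303: Sat (+1) ✓  2304: Mon (+2)
  2305: Tue (+1)  2306: Wed (+1)  2307: Thu (+1)  2308: Sat (+2) ✓  2309: Sun (+1)
  2310: Mon (+1)  2311: Tue (+1)  2312: Thu (+2)  2313: Fri (+1)
Saturday years: 2229, 2235, 2240, 2246, 2257, 2263, 2268, 2274, 2285, 2291, 2296, 2303, 2308 — 13 in total.

13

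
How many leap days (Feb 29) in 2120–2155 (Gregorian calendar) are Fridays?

1

Leap years in 2120–2155: 9 of them.
Feb 29 weekday advances by 5 (mod 7) from one leap year to the next four years later (or differs when a century non-leap intervenes).
Leap-day weekdays: 2120:Thu 2124:Tue 2128:Sun 2132:Fri✓ 2136:Wed 2140:Mon 2144:Sat 2148:Thu 2152:Tue
Friday: 2132 → 1.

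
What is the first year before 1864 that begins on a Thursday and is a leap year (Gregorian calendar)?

1852

Jan 1 advances by 2 weekdays after a leap year and by 1 after a common year.
1864: Jan 1 is Friday (leap).
1863: Thursday
1862: Wednesday
1861: Tuesday
1860: Sunday (leap)
1859: Saturday
1858: Friday
1857: Thursday
1856: Tuesday (leap)
1855: Monday
1854: Sunday
1853: Saturday
1852: Thursday (leap)
1852 begins on a Thursday and is a leap year.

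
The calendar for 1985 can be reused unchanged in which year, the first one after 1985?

1991

Two years share a calendar iff Jan 1 falls on the same weekday and both are leap or both are common. 1985: Jan 1 is Tuesday, common year.
1986: Jan 1 Wednesday, common
1987: Jan 1 Thursday, common
1988: Jan 1 Friday, leap
1989: Jan 1 Sunday, common
1990: Jan 1 Monday, common
1991: Jan 1 Tuesday, common
1991 matches on both conditions.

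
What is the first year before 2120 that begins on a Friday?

Jan 1 advances by 2 weekdays after a leap year and by 1 after a common year.
2120: Jan 1 is Monday (leap).
2119: Sunday
2118: Saturday
2117: Friday
2117 begins on a Friday

2117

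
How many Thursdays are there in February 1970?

February 1970 has 28 days and begins on Sunday.
The first Thursday is February 5.
Thursdays fall on 5, 12, 19, 26 — that's 4.

4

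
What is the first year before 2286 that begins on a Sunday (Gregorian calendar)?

2282

Jan 1 advances by 2 weekdays after a leap year and by 1 after a common year.
2286: Jan 1 is Friday.
2285: Thursday
2284: Tuesday (leap)
2283: Monday
2282: Sunday
2282 begins on a Sunday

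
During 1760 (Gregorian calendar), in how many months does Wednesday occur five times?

A month of length L has five Wednesdays iff its first Wednesday is on day ≤ L−28 (so day 1–3 in a 31-day month, 1–2 in a 30-day month, day 1 in a leap February).
Checking each month of 1760: Jan starts Tue (31d) ✓; Feb starts Fri (29d); Mar starts Sat (31d); Apr starts Tue (30d) ✓; May starts Thu (31d); Jun starts Sun (30d); Jul starts Tue (31d) ✓; Aug starts Fri (31d); Sep starts Mon (30d); Oct starts Wed (31d) ✓; Nov starts Sat (30d); Dec starts Mon (31d) ✓.
Five-Wednesday months: January, April, July, October, December → 5.

5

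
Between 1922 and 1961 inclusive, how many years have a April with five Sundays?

12

April has 30 days; it has five Sundays when Sunday falls among the first (month-length − 28) days — i.e. when April 1 is one of Sunday/Saturday.
April 1 by year: 1922:Sat✓ 1923:Sun✓ 1924:Tue 1925:Wed 1926:Thu 1927:Fri 1928:Sun✓ 1929:Mon 1930:Tue 1931:Wed 1932:Fri 1933:Sat✓ 1934:Sun✓ 1935:Mon 1936:Wed …(10 more)… 1947:Tue 1948:Thu 1949:Fri 1950:Sat✓ 1951:Sun✓ 1952:Tue 1953:Wed 1954:Thu 1955:Fri 1956:Sun✓ 1957:Mon 1958:Tue 1959:Wed 1960:Fri 1961:Sat✓
Years with five Sundays: 1922, 1923, 1928, 1933, 1934, 1939, 1944, 1945, 1950, 1951, 1956, 1961 → 12.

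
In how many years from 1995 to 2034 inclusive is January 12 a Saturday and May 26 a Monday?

Check each year's weekday for January 12 and May 26:
  1995: Thu/Fri  1996: Fri/Sun  1997: Sun/Mon  1998: Mon/Tue  1999: Tue/Wed  2000: Wed/Fri  2001: Fri/Sat  2002: Sat/Sun  2003: Sun/Mon  2004: Mon/Wed  2005: Wed/Thu  2006: Thu/Fri  2007: Fri/Sat  2008: Sat/Mon ✓  …(12 more)…  2021: Tue/Wed  2022: Wed/Thu  2023: Thu/Fri  2024: Fri/Sun  2025: Sun/Mon  2026: Mon/Tue  2027: Tue/Wed  2028: Wed/Fri  2029: Fri/Sat  2030: Sat/Sun  2031: Sun/Mon  2032: Mon/Wed  2033: Wed/Thu  2034: Thu/Fri
Both conditions hold in: 2008 — 1.

1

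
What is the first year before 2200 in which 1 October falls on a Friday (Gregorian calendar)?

From one year to the next, a fixed date's weekday advances by 1, or by 2 when a Feb 29 lies between the two dates.
2200: October 1 is Wednesday.
2199: Tuesday (−1)
2198: Monday (−1)
2197: Sunday (−1)
2196: Saturday (−1)
2195: Thursday (−2)
2194: Wednesday (−1)
2193: Tuesday (−1)
2192: Monday (−1)
2191: Saturday (−2)
2190: Friday (−1)
1 October falls on a Friday in 2190.

2190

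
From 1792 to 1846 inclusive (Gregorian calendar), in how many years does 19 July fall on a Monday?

6

Track 19 July's weekday year by year (advancing +1, or +2 across a Feb 29):
  1792: Thu  1793: Fri (+1)  1794: Sat (+1)  1795: Sun (+1)  1796: Tue (+2)
  1797: Wed (+1)  1798: Thu (+1)  1799: Fri (+1)  1800: Sat (+1)  1801: Sun (+1)
  1802: Mon (+1) ✓  1803: Tue (+1)  1804: Thu (+2)  1805: Fri (+1)  … (27 more years) …
  1833: Fri (+1)  1834: Sat (+1)  1835: Sun (+1)  1836: Tue (+2)  1837: Wed (+1)
  1838: Thu (+1)  1839: Fri (+1)  1840: Sun (+2)  1841: Mon (+1) ✓  1842: Tue (+1)
  1843: Wed (+1)  1844: Fri (+2)  1845: Sat (+1)  1846: Sun (+1)
Monday years: 1802, 1813, 1819, 1824, 1830, 1841 — 6 in total.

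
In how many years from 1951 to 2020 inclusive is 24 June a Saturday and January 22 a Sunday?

Check each year's weekday for 24 June and January 22:
  1951: Sun/Mon  1952: Tue/Tue  1953: Wed/Thu  1954: Thu/Fri  1955: Fri/Sat  1956: Sun/Sun  1957: Mon/Tue  1958: Tue/Wed  1959: Wed/Thu  1960: Fri/Fri  1961: Sat/Sun ✓  1962: Sun/Mon  1963: Mon/Tue  1964: Wed/Wed  …(42 more)…  2007: Sun/Mon  2008: Tue/Tue  2009: Wed/Thu  2010: Thu/Fri  2011: Fri/Sat  2012: Sun/Sun  2013: Mon/Tue  2014: Tue/Wed  2015: Wed/Thu  2016: Fri/Fri  2017: Sat/Sun ✓  2018: Sun/Mon  2019: Mon/Tue  2020: Wed/Wed
Both conditions hold in: 1961, 1967, 1978, 1989, 1995, 2006, 2017 — 7.

7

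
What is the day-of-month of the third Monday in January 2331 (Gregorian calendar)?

19

January 1, 2331 is a Thursday, so the first Monday is the 5th.
The third Monday is 5 + 14 = 19.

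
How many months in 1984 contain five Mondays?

A month of length L has five Mondays iff its first Monday is on day ≤ L−28 (so day 1–3 in a 31-day month, 1–2 in a 30-day month, day 1 in a leap February).
Checking each month of 1984: Jan starts Sun (31d) ✓; Feb starts Wed (29d); Mar starts Thu (31d); Apr starts Sun (30d) ✓; May starts Tue (31d); Jun starts Fri (30d); Jul starts Sun (31d) ✓; Aug starts Wed (31d); Sep starts Sat (30d); Oct starts Mon (31d) ✓; Nov starts Thu (30d); Dec starts Sat (31d) ✓.
Five-Monday months: January, April, July, October, December → 5.

5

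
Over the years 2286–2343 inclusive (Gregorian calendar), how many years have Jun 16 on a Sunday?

9

Track Jun 16's weekday year by year (advancing +1, or +2 across a Feb 29):
  2286: Wed  2287: Thu (+1)  2288: Sat (+2)  2289: Sun (+1) ✓  2290: Mon (+1)
  2291: Tue (+1)  2292: Thu (+2)  2293: Fri (+1)  2294: Sat (+1)  2295: Sun (+1) ✓
  2296: Tue (+2)  2297: Wed (+1)  2298: Thu (+1)  2299: Fri (+1)  … (30 more years) …
  2330: Mon (+1)  2331: Tue (+1)  2332: Thu (+2)  2333: Fri (+1)  2334: Sat (+1)
  2335: Sun (+1) ✓  2336: Tue (+2)  2337: Wed (+1)  2338: Thu (+1)  2339: Fri (+1)
  2340: Sun (+2) ✓  2341: Mon (+1)  2342: Tue (+1)  2343: Wed (+1)
Sunday years: 2289, 2295, 2301, 2307, 2312, 2318, 2329, 2335, 2340 — 9 in total.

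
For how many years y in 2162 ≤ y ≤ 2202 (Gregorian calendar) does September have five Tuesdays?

12

September has 30 days; it has five Tuesdays when Tuesday falls among the first (month-length − 28) days — i.e. when September 1 is one of Tuesday/Monday.
September 1 by year: 2162:Wed 2163:Thu 2164:Sat 2165:Sun 2166:Mon✓ 2167:Tue✓ 2168:Thu 2169:Fri 2170:Sat 2171:Sun 2172:Tue✓ 2173:Wed 2174:Thu 2175:Fri 2176:Sun …(11 more)… 2188:Mon✓ 2189:Tue✓ 2190:Wed 2191:Thu 2192:Sat 2193:Sun 2194:Mon✓ 2195:Tue✓ 2196:Thu 2197:Fri 2198:Sat 2199:Sun 2200:Mon✓ 2201:Tue✓ 2202:Wed
Years with five Tuesdays: 2166, 2167, 2172, 2177, 2178, 2183, 2188, 2189, 2194, 2195, 2200, 2201 → 12.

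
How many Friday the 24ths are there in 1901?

1

Check the 24th of each month of 1901: Jan 24: Thu, Feb 24: Sun, Mar 24: Sun, Apr 24: Wed, May 24: Fri, Jun 24: Mon, Jul 24: Wed, Aug 24: Sat, Sep 24: Tue, Oct 24: Thu, Nov 24: Sun, Dec 24: Tue.
Friday occurs in May — 1 month.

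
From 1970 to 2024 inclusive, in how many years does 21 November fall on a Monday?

8

Track 21 November's weekday year by year (advancing +1, or +2 across a Feb 29):
  1970: Sat  1971: Sun (+1)  1972: Tue (+2)  1973: Wed (+1)  1974: Thu (+1)
  1975: Fri (+1)  1976: Sun (+2)  1977: Mon (+1) ✓  1978: Tue (+1)  1979: Wed (+1)
  1980: Fri (+2)  1981: Sat (+1)  1982: Sun (+1)  1983: Mon (+1) ✓  … (27 more years) …
  2011: Mon (+1) ✓  2012: Wed (+2)  2013: Thu (+1)  2014: Fri (+1)  2015: Sat (+1)
  2016: Mon (+2) ✓  2017: Tue (+1)  2018: Wed (+1)  2019: Thu (+1)  2020: Sat (+2)
  2021: Sun (+1)  2022: Mon (+1) ✓  2023: Tue (+1)  2024: Thu (+2)
Monday years: 1977, 1983, 1988, 1994, 2005, 2011, 2016, 2022 — 8 in total.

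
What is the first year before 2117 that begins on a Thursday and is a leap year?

Jan 1 advances by 2 weekdays after a leap year and by 1 after a common year.
2117: Jan 1 is Friday.
2116: Wednesday (leap)
2115: Tuesday
2114: Monday
2113: Sunday
2112: Friday (leap)
2111: Thursday
2110: Wednesday
2109: Tuesday
2108: Sunday (leap)
2107: Saturday
2106: Friday
2105: Thursday
2104: Tuesday (leap)
2103: Monday
2102: Sunday
2101: Saturday
2100: Friday
2099: Thursday
2098: Wednesday
2097: Tuesday
2096: Sunday (leap)
2095: Saturday
2094: Friday
2093: Thursday
2092: Tuesday (leap)
2091: Monday
2090: Sunday
2089: Saturday
2088: Thursday (leap)
2088 begins on a Thursday and is a leap year.

2088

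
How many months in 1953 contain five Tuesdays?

4

A month of length L has five Tuesdays iff its first Tuesday is on day ≤ L−28 (so day 1–3 in a 31-day month, 1–2 in a 30-day month, day 1 in a leap February).
Checking each month of 1953: Jan starts Thu (31d); Feb starts Sun (28d); Mar starts Sun (31d) ✓; Apr starts Wed (30d); May starts Fri (31d); Jun starts Mon (30d) ✓; Jul starts Wed (31d); Aug starts Sat (31d); Sep starts Tue (30d) ✓; Oct starts Thu (31d); Nov starts Sun (30d); Dec starts Tue (31d) ✓.
Five-Tuesday months: March, June, September, December → 4.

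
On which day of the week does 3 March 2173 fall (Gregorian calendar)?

Wednesday

January 1, 2173 is a Friday.
March 3 is day 62 of the year, i.e. 61 days after Jan 1.
61 mod 7 = 5, so advance 5 weekdays from Friday: Wednesday.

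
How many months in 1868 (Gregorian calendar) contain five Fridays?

A month of length L has five Fridays iff its first Friday is on day ≤ L−28 (so day 1–3 in a 31-day month, 1–2 in a 30-day month, day 1 in a leap February).
Checking each month of 1868: Jan starts Wed (31d) ✓; Feb starts Sat (29d); Mar starts Sun (31d); Apr starts Wed (30d); May starts Fri (31d) ✓; Jun starts Mon (30d); Jul starts Wed (31d) ✓; Aug starts Sat (31d); Sep starts Tue (30d); Oct starts Thu (31d) ✓; Nov starts Sun (30d); Dec starts Tue (31d).
Five-Friday months: January, May, July, October → 4.

4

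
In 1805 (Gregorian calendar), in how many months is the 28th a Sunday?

Check the 28th of each month of 1805: Jan 28: Mon, Feb 28: Thu, Mar 28: Thu, Apr 28: Sun, May 28: Tue, Jun 28: Fri, Jul 28: Sun, Aug 28: Wed, Sep 28: Sat, Oct 28: Mon, Nov 28: Thu, Dec 28: Sat.
Sunday occurs in April, July — 2 months.

2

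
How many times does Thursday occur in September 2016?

5

September 2016 has 30 days and begins on Thursday.
The first Thursday is September 1.
Thursdays fall on 1, 8, 15, 22, 29 — that's 5.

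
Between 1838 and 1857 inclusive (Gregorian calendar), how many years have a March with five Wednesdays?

March has 31 days; it has five Wednesdays when Wednesday falls among the first (month-length − 28) days — i.e. when March 1 is one of Wednesday/Tuesday/Monday.
March 1 by year: 1838:Thu 1839:Fri 1840:Sun 1841:Mon✓ 1842:Tue✓ 1843:Wed✓ 1844:Fri 1845:Sat 1846:Sun 1847:Mon✓ 1848:Wed✓ 1849:Thu 1850:Fri 1851:Sat 1852:Mon✓ 1853:Tue✓ 1854:Wed✓ 1855:Thu 1856:Sat 1857:Sun
Years with five Wednesdays: 1841, 1842, 1843, 1847, 1848, 1852, 1853, 1854 → 8.

8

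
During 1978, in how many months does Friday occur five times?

A month of length L has five Fridays iff its first Friday is on day ≤ L−28 (so day 1–3 in a 31-day month, 1–2 in a 30-day month, day 1 in a leap February).
Checking each month of 1978: Jan starts Sun (31d); Feb starts Wed (28d); Mar starts Wed (31d) ✓; Apr starts Sat (30d); May starts Mon (31d); Jun starts Thu (30d) ✓; Jul starts Sat (31d); Aug starts Tue (31d); Sep starts Fri (30d) ✓; Oct starts Sun (31d); Nov starts Wed (30d); Dec starts Fri (31d) ✓.
Five-Friday months: March, June, September, December → 4.

4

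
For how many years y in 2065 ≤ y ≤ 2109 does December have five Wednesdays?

December has 31 days; it has five Wednesdays when Wednesday falls among the first (month-length − 28) days — i.e. when December 1 is one of Wednesday/Tuesday/Monday.
December 1 by year: 2065:Tue✓ 2066:Wed✓ 2067:Thu 2068:Sat 2069:Sun 2070:Mon✓ 2071:Tue✓ 2072:Thu 2073:Fri 2074:Sat 2075:Sun 2076:Tue✓ 2077:Wed✓ 2078:Thu 2079:Fri …(15 more)… 2095:Thu 2096:Sat 2097:Sun 2098:Mon✓ 2099:Tue✓ 2100:Wed✓ 2101:Thu 2102:Fri 2103:Sat 2104:Mon✓ 2105:Tue✓ 2106:Wed✓ 2107:Thu 2108:Sat 2109:Sun
Years with five Wednesdays: 2065, 2066, 2070, 2071, 2076, 2077, 2081, 2082, 2083, 2087, 2088, 2092, 2093, 2094, 2098, 2099, 2100, 2104, 2105, 2106 → 20.

20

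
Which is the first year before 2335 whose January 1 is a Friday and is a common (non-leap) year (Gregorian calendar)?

2326

Jan 1 advances by 2 weekdays after a leap year and by 1 after a common year.
2335: Jan 1 is Tuesday.
2334: Monday
2333: Sunday
2332: Friday (leap)
2331: Thursday
2330: Wednesday
2329: Tuesday
2328: Sunday (leap)
2327: Saturday
2326: Friday
2326 begins on a Friday and is a common year.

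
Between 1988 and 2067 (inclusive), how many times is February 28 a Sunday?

12

Track February 28's weekday year by year (advancing +1, or +2 across a Feb 29):
  1988: Sun ✓  1989: Tue (+2)  1990: Wed (+1)  1991: Thu (+1)  1992: Fri (+1)
  1993: Sun (+2) ✓  1994: Mon (+1)  1995: Tue (+1)  1996: Wed (+1)  1997: Fri (+2)
  1998: Sat (+1)  1999: Sun (+1) ✓  2000: Mon (+1)  2001: Wed (+2)  … (52 more years) …
  2054: Sat (+1)  2055: Sun (+1) ✓  2056: Mon (+1)  2057: Wed (+2)  2058: Thu (+1)
  2059: Fri (+1)  2060: Sat (+1)  2061: Mon (+2)  2062: Tue (+1)  2063: Wed (+1)
  2064: Thu (+1)  2065: Sat (+2)  2066: Sun (+1) ✓  2067: Mon (+1)
Sunday years: 1988, 1993, 1999, 2010, 2016, 2021, 2027, 2038, 2044, 2049, 2055, 2066 — 12 in total.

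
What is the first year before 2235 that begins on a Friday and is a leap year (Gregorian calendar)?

Jan 1 advances by 2 weekdays after a leap year and by 1 after a common year.
2235: Jan 1 is Thursday.
2234: Wednesday
2233: Tuesday
2232: Sunday (leap)
2231: Saturday
2230: Friday
2229: Thursday
2228: Tuesday (leap)
2227: Monday
2226: Sunday
2225: Saturday
2224: Thursday (leap)
2223: Wednesday
2222: Tuesday
2221: Monday
2220: Saturday (leap)
2219: Friday
2218: Thursday
2217: Wednesday
2216: Monday (leap)
2215: Sunday
2214: Saturday
2213: Friday
2212: Wednesday (leap)
2211: Tuesday
2210: Monday
2209: Sunday
2208: Friday (leap)
2208 begins on a Friday and is a leap year.

2208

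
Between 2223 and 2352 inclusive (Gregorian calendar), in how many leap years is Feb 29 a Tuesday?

Leap years in 2223–2352: 32 of them.
Feb 29 weekday advances by 5 (mod 7) from one leap year to the next four years later (or differs when a century non-leap intervenes).
Leap-day weekdays: 2224:Sun 2228:Fri 2232:Wed 2236:Mon 2240:Sat 2244:Thu 2248:Tue✓ 2252:Sun 2256:Fri 2260:Wed 2264:Mon 2268:Sat 2272:Thu …(6 more)… 2304:Mon 2308:Sat 2312:Thu 2316:Tue✓ 2320:Sun 2324:Fri 2328:Wed 2332:Mon 2336:Sat 2340:Thu 2344:Tue✓ 2348:Sun 2352:Fri
Tuesday: 2248, 2276, 2316, 2344 → 4.

4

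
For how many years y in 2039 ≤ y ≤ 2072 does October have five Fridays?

14

October has 31 days; it has five Fridays when Friday falls among the first (month-length − 28) days — i.e. when October 1 is one of Friday/Thursday/Wednesday.
October 1 by year: 2039:Sat 2040:Mon 2041:Tue 2042:Wed✓ 2043:Thu✓ 2044:Sat 2045:Sun 2046:Mon 2047:Tue 2048:Thu✓ 2049:Fri✓ 2050:Sat 2051:Sun 2052:Tue 2053:Wed✓ …(4 more)… 2058:Tue 2059:Wed✓ 2060:Fri✓ 2061:Sat 2062:Sun 2063:Mon 2064:Wed✓ 2065:Thu✓ 2066:Fri✓ 2067:Sat 2068:Mon 2069:Tue 2070:Wed✓ 2071:Thu✓ 2072:Sat
Years with five Fridays: 2042, 2043, 2048, 2049, 2053, 2054, 2055, 2059, 2060, 2064, 2065, 2066, 2070, 2071 → 14.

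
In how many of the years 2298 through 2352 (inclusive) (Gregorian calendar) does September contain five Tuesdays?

September has 30 days; it has five Tuesdays when Tuesday falls among the first (month-length − 28) days — i.e. when September 1 is one of Tuesday/Monday.
September 1 by year: 2298:Thu 2299:Fri 2300:Sat 2301:Sun 2302:Mon✓ 2303:Tue✓ 2304:Thu 2305:Fri 2306:Sat 2307:Sun 2308:Tue✓ 2309:Wed 2310:Thu 2311:Fri 2312:Sun …(25 more)… 2338:Thu 2339:Fri 2340:Sun 2341:Mon✓ 2342:Tue✓ 2343:Wed 2344:Fri 2345:Sat 2346:Sun 2347:Mon✓ 2348:Wed 2349:Thu 2350:Fri 2351:Sat 2352:Mon✓
Years with five Tuesdays: 2302, 2303, 2308, 2313, 2314, 2319, 2324, 2325, 2330, 2331, 2336, 2341, 2342, 2347, 2352 → 15.

15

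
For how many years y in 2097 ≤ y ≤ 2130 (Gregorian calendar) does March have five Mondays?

March has 31 days; it has five Mondays when Monday falls among the first (month-length − 28) days — i.e. when March 1 is one of Monday/Sunday/Saturday.
March 1 by year: 2097:Fri 2098:Sat✓ 2099:Sun✓ 2100:Mon✓ 2101:Tue 2102:Wed 2103:Thu 2104:Sat✓ 2105:Sun✓ 2106:Mon✓ 2107:Tue 2108:Thu 2109:Fri 2110:Sat✓ 2111:Sun✓ …(4 more)… 2116:Sun✓ 2117:Mon✓ 2118:Tue 2119:Wed 2120:Fri 2121:Sat✓ 2122:Sun✓ 2123:Mon✓ 2124:Wed 2125:Thu 2126:Fri 2127:Sat✓ 2128:Mon✓ 2129:Tue 2130:Wed
Years with five Mondays: 2098, 2099, 2100, 2104, 2105, 2106, 2110, 2111, 2116, 2117, 2121, 2122, 2123, 2127, 2128 → 15.

15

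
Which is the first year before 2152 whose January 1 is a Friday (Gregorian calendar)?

2151

Jan 1 advances by 2 weekdays after a leap year and by 1 after a common year.
2152: Jan 1 is Saturday (leap).
2151: Friday
2151 begins on a Friday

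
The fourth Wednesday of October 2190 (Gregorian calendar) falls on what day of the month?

October 1, 2190 is a Friday, so the first Wednesday is the 6th.
The fourth Wednesday is 6 + 21 = 27.

27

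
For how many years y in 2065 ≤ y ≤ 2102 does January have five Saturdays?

18

January has 31 days; it has five Saturdays when Saturday falls among the first (month-length − 28) days — i.e. when January 1 is one of Saturday/Friday/Thursday.
January 1 by year: 2065:Thu✓ 2066:Fri✓ 2067:Sat✓ 2068:Sun 2069:Tue 2070:Wed 2071:Thu✓ 2072:Fri✓ 2073:Sun 2074:Mon 2075:Tue 2076:Wed 2077:Fri✓ 2078:Sat✓ 2079:Sun …(8 more)… 2088:Thu✓ 2089:Sat✓ 2090:Sun 2091:Mon 2092:Tue 2093:Thu✓ 2094:Fri✓ 2095:Sat✓ 2096:Sun 2097:Tue 2098:Wed 2099:Thu✓ 2100:Fri✓ 2101:Sat✓ 2102:Sun
Years with five Saturdays: 2065, 2066, 2067, 2071, 2072, 2077, 2078, 2082, 2083, 2084, 2088, 2089, 2093, 2094, 2095, 2099, 2100, 2101 → 18.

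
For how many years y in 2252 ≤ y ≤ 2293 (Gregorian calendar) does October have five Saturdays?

19

October has 31 days; it has five Saturdays when Saturday falls among the first (month-length − 28) days — i.e. when October 1 is one of Saturday/Friday/Thursday.
October 1 by year: 2252:Fri✓ 2253:Sat✓ 2254:Sun 2255:Mon 2256:Wed 2257:Thu✓ 2258:Fri✓ 2259:Sat✓ 2260:Mon 2261:Tue 2262:Wed 2263:Thu✓ 2264:Sat✓ 2265:Sun 2266:Mon …(12 more)… 2279:Wed 2280:Fri✓ 2281:Sat✓ 2282:Sun 2283:Mon 2284:Wed 2285:Thu✓ 2286:Fri✓ 2287:Sat✓ 2288:Mon 2289:Tue 2290:Wed 2291:Thu✓ 2292:Sat✓ 2293:Sun
Years with five Saturdays: 2252, 2253, 2257, 2258, 2259, 2263, 2264, 2268, 2269, 2270, 2274, 2275, 2280, 2281, 2285, 2286, 2287, 2291, 2292 → 19.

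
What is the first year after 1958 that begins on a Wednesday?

1964

Jan 1 advances by 2 weekdays after a leap year and by 1 after a common year.
1958: Jan 1 is Wednesday.
1959: Thursday
1960: Friday (leap)
1961: Sunday
1962: Monday
1963: Tuesday
1964: Wednesday (leap)
1964 begins on a Wednesday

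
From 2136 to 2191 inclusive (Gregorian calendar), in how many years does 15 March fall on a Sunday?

Track 15 March's weekday year by year (advancing +1, or +2 across a Feb 29):
  2136: Thu  2137: Fri (+1)  2138: Sat (+1)  2139: Sun (+1) ✓  2140: Tue (+2)
  2141: Wed (+1)  2142: Thu (+1)  2143: Fri (+1)  2144: Sun (+2) ✓  2145: Mon (+1)
  2146: Tue (+1)  2147: Wed (+1)  2148: Fri (+2)  2149: Sat (+1)  … (28 more years) …
  2178: Sun (+1) ✓  2179: Mon (+1)  2180: Wed (+2)  2181: Thu (+1)  2182: Fri (+1)
  2183: Sat (+1)  2184: Mon (+2)  2185: Tue (+1)  2186: Wed (+1)  2187: Thu (+1)
  2188: Sat (+2)  2189: Sun (+1) ✓  2190: Mon (+1)  2191: Tue (+1)
Sunday years: 2139, 2144, 2150, 2161, 2167, 2172, 2178, 2189 — 8 in total.

8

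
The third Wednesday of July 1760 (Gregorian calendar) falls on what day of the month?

16

July 1, 1760 is a Tuesday, so the first Wednesday is the 2nd.
The third Wednesday is 2 + 14 = 16.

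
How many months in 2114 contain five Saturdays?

A month of length L has five Saturdays iff its first Saturday is on day ≤ L−28 (so day 1–3 in a 31-day month, 1–2 in a 30-day month, day 1 in a leap February).
Checking each month of 2114: Jan starts Mon (31d); Feb starts Thu (28d); Mar starts Thu (31d) ✓; Apr starts Sun (30d); May starts Tue (31d); Jun starts Fri (30d) ✓; Jul starts Sun (31d); Aug starts Wed (31d); Sep starts Sat (30d) ✓; Oct starts Mon (31d); Nov starts Thu (30d); Dec starts Sat (31d) ✓.
Five-Saturday months: March, June, September, December → 4.

4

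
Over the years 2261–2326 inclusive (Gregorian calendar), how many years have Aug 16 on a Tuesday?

9

Track Aug 16's weekday year by year (advancing +1, or +2 across a Feb 29):
  2261: Fri  2262: Sat (+1)  2263: Sun (+1)  2264: Tue (+2) ✓  2265: Wed (+1)
  2266: Thu (+1)  2267: Fri (+1)  2268: Sun (+2)  2269: Mon (+1)  2270: Tue (+1) ✓
  2271: Wed (+1)  2272: Fri (+2)  2273: Sat (+1)  2274: Sun (+1)  … (38 more years) …
  2313: Sat (+1)  2314: Sun (+1)  2315: Mon (+1)  2316: Wed (+2)  2317: Thu (+1)
  2318: Fri (+1)  2319: Sat (+1)  2320: Mon (+2)  2321: Tue (+1) ✓  2322: Wed (+1)
  2323: Thu (+1)  2324: Sat (+2)  2325: Sun (+1)  2326: Mon (+1)
Tuesday years: 2264, 2270, 2281, 2287, 2292, 2298, 2304, 2310, 2321 — 9 in total.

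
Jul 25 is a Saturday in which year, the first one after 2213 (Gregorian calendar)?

2218

From one year to the next, a fixed date's weekday advances by 1, or by 2 when a Feb 29 lies between the two dates.
2213: July 25 is Sunday.
2214: Monday (+1)
2215: Tuesday (+1)
2216: Thursday (+2)
2217: Friday (+1)
2218: Saturday (+1)
Jul 25 falls on a Saturday in 2218.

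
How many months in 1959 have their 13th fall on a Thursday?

1

Check the 13th of each month of 1959: Jan 13: Tue, Feb 13: Fri, Mar 13: Fri, Apr 13: Mon, May 13: Wed, Jun 13: Sat, Jul 13: Mon, Aug 13: Thu, Sep 13: Sun, Oct 13: Tue, Nov 13: Fri, Dec 13: Sun.
Thursday occurs in August — 1 month.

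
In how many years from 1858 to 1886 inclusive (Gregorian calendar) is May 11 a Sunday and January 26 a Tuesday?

Check each year's weekday for May 11 and January 26:
  1858: Tue/Tue  1859: Wed/Wed  1860: Fri/Thu  1861: Sat/Sat  1862: Sun/Sun  1863: Mon/Mon  1864: Wed/Tue  1865: Thu/Thu  1866: Fri/Fri  1867: Sat/Sat  1868: Mon/Sun  1869: Tue/Tue  1870: Wed/Wed  1871: Thu/Thu  1872: Sat/Fri  1873: Sun/Sun  1874: Mon/Mon  1875: Tue/Tue  1876: Thu/Wed  1877: Fri/Fri  1878: Sat/Sat  1879: Sun/Sun  1880: Tue/Mon  1881: Wed/Wed  1882: Thu/Thu  1883: Fri/Fri  1884: Sun/Sat  1885: Mon/Mon  1886: Tue/Tue
Both conditions hold in: no year — 0.

0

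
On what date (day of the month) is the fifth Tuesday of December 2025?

30

December 1, 2025 is a Monday, so the first Tuesday is the 2nd.
The fifth Tuesday is 2 + 28 = 30.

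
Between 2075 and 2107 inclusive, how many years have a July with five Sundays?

13

July has 31 days; it has five Sundays when Sunday falls among the first (month-length − 28) days — i.e. when July 1 is one of Sunday/Saturday/Friday.
July 1 by year: 2075:Mon 2076:Wed 2077:Thu 2078:Fri✓ 2079:Sat✓ 2080:Mon 2081:Tue 2082:Wed 2083:Thu 2084:Sat✓ 2085:Sun✓ 2086:Mon 2087:Tue 2088:Thu 2089:Fri✓ …(3 more)… 2093:Wed 2094:Thu 2095:Fri✓ 2096:Sun✓ 2097:Mon 2098:Tue 2099:Wed 2100:Thu 2101:Fri✓ 2102:Sat✓ 2103:Sun✓ 2104:Tue 2105:Wed 2106:Thu 2107:Fri✓
Years with five Sundays: 2078, 2079, 2084, 2085, 2089, 2090, 2091, 2095, 2096, 2101, 2102, 2103, 2107 → 13.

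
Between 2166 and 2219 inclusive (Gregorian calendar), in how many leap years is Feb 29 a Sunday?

Leap years in 2166–2219: 12 of them.
Feb 29 weekday advances by 5 (mod 7) from one leap year to the next four years later (or differs when a century non-leap intervenes).
Leap-day weekdays: 2168:Mon 2172:Sat 2176:Thu 2180:Tue 2184:Sun✓ 2188:Fri 2192:Wed 2196:Mon 2204:Wed 2208:Mon 2212:Sat 2216:Thu
Sunday: 2184 → 1.

1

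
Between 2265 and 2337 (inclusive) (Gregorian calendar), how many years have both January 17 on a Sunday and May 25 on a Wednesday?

3

Check each year's weekday for January 17 and May 25:
  2265: Tue/Thu  2266: Wed/Fri  2267: Thu/Sat  2268: Fri/Mon  2269: Sun/Tue  2270: Mon/Wed  2271: Tue/Thu  2272: Wed/Sat  2273: Fri/Sun  2274: Sat/Mon  2275: Sun/Tue  2276: Mon/Thu  2277: Wed/Fri  2278: Thu/Sat  …(45 more)…  2324: Thu/Sun  2325: Sat/Mon  2326: Sun/Tue  2327: Mon/Wed  2328: Tue/Fri  2329: Thu/Sat  2330: Fri/Sun  2331: Sat/Mon  2332: Sun/Wed ✓  2333: Tue/Thu  2334: Wed/Fri  2335: Thu/Sat  2336: Fri/Mon  2337: Sun/Tue
Both conditions hold in: 2292, 2304, 2332 — 3.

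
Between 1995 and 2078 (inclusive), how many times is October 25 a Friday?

12

Track October 25's weekday year by year (advancing +1, or +2 across a Feb 29):
  1995: Wed  1996: Fri (+2) ✓  1997: Sat (+1)  1998: Sun (+1)  1999: Mon (+1)
  2000: Wed (+2)  2001: Thu (+1)  2002: Fri (+1) ✓  2003: Sat (+1)  2004: Mon (+2)
  2005: Tue (+1)  2006: Wed (+1)  2007: Thu (+1)  2008: Sat (+2)  … (56 more years) …
  2065: Sun (+1)  2066: Mon (+1)  2067: Tue (+1)  2068: Thu (+2)  2069: Fri (+1) ✓
  2070: Sat (+1)  2071: Sun (+1)  2072: Tue (+2)  2073: Wed (+1)  2074: Thu (+1)
  2075: Fri (+1) ✓  2076: Sun (+2)  2077: Mon (+1)  2078: Tue (+1)
Friday years: 1996, 2002, 2013, 2019, 2024, 2030, 2041, 2047, 2052, 2058, 2069, 2075 — 12 in total.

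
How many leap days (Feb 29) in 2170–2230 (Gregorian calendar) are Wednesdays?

2

Leap years in 2170–2230: 14 of them.
Feb 29 weekday advances by 5 (mod 7) from one leap year to the next four years later (or differs when a century non-leap intervenes).
Leap-day weekdays: 2172:Sat 2176:Thu 2180:Tue 2184:Sun 2188:Fri 2192:Wed✓ 2196:Mon 2204:Wed✓ 2208:Mon 2212:Sat 2216:Thu 2220:Tue 2224:Sun 2228:Fri
Wednesday: 2192, 2204 → 2.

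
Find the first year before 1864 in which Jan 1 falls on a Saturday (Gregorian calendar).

1859

Jan 1 advances by 2 weekdays after a leap year and by 1 after a common year.
1864: Jan 1 is Friday (leap).
1863: Thursday
1862: Wednesday
1861: Tuesday
1860: Sunday (leap)
1859: Saturday
1859 begins on a Saturday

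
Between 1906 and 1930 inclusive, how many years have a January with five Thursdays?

January has 31 days; it has five Thursdays when Thursday falls among the first (month-length − 28) days — i.e. when January 1 is one of Thursday/Wednesday/Tuesday.
January 1 by year: 1906:Mon 1907:Tue✓ 1908:Wed✓ 1909:Fri 1910:Sat 1911:Sun 1912:Mon 1913:Wed✓ 1914:Thu✓ 1915:Fri 1916:Sat 1917:Mon 1918:Tue✓ 1919:Wed✓ 1920:Thu✓ 1921:Sat 1922:Sun 1923:Mon 1924:Tue✓ 1925:Thu✓ 1926:Fri 1927:Sat 1928:Sun 1929:Tue✓ 1930:Wed✓
Years with five Thursdays: 1907, 1908, 1913, 1914, 1918, 1919, 1920, 1924, 1925, 1929, 1930 → 11.

11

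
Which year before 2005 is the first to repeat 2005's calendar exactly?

Two years share a calendar iff Jan 1 falls on the same weekday and both are leap or both are common. 2005: Jan 1 is Saturday, common year.
2004: Jan 1 Thursday, leap
2003: Jan 1 Wednesday, common
2002: Jan 1 Tuesday, common
2001: Jan 1 Monday, common
2000: Jan 1 Saturday, leap
1999: Jan 1 Friday, common
1998: Jan 1 Thursday, common
1997: Jan 1 Wednesday, common
1996: Jan 1 Monday, leap
1995: Jan 1 Sunday, common
1994: Jan 1 Saturday, common
1994 matches on both conditions.

1994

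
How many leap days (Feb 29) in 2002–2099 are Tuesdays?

Leap years in 2002–2099: 24 of them.
Feb 29 weekday advances by 5 (mod 7) from one leap year to the next four years later (or differs when a century non-leap intervenes).
Leap-day weekdays: 2004:Sun 2008:Fri 2012:Wed 2016:Mon 2020:Sat 2024:Thu 2028:Tue✓ 2032:Sun 2036:Fri 2040:Wed 2044:Mon 2048:Sat 2052:Thu 2056:Tue✓ 2060:Sun 2064:Fri 2068:Wed 2072:Mon 2076:Sat 2080:Thu 2084:Tue✓ 2088:Sun 2092:Fri 2096:Wed
Tuesday: 2028, 2056, 2084 → 3.

3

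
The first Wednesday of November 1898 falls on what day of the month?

2

November 1, 1898 is a Tuesday, so the first Wednesday is the 2nd.
The first Wednesday is 2 + 0 = 2.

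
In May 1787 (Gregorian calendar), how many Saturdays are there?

May 1787 has 31 days and begins on Tuesday.
The first Saturday is May 5.
Saturdays fall on 5, 12, 19, 26 — that's 4.

4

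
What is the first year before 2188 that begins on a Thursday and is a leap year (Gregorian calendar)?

2184

Jan 1 advances by 2 weekdays after a leap year and by 1 after a common year.
2188: Jan 1 is Tuesday (leap).
2187: Monday
2186: Sunday
2185: Saturday
2184: Thursday (leap)
2184 begins on a Thursday and is a leap year.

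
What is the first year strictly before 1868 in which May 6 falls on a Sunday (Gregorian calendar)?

From one year to the next, a fixed date's weekday advances by 1, or by 2 when a Feb 29 lies between the two dates.
1868: May 6 is Wednesday.
1867: Monday (−2)
1866: Sunday (−1)
May 6 falls on a Sunday in 1866.

1866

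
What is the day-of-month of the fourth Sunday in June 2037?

June 1, 2037 is a Monday, so the first Sunday is the 7th.
The fourth Sunday is 7 + 21 = 28.

28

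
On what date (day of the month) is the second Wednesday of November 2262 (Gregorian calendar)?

12

November 1, 2262 is a Saturday, so the first Wednesday is the 5th.
The second Wednesday is 5 + 7 = 12.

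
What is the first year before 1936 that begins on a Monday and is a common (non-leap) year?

Jan 1 advances by 2 weekdays after a leap year and by 1 after a common year.
1936: Jan 1 is Wednesday (leap).
1935: Tuesday
1934: Monday
1934 begins on a Monday and is a common year.

1934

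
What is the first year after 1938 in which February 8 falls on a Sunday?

From one year to the next, a fixed date's weekday advances by 1, or by 2 when a Feb 29 lies between the two dates.
1938: February 8 is Tuesday.
1939: Wednesday (+1)
1940: Thursday (+1)
1941: Saturday (+2)
1942: Sunday (+1)
February 8 falls on a Sunday in 1942.

1942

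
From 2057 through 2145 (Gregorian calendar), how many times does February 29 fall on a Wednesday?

Leap years in 2057–2145: 21 of them.
Feb 29 weekday advances by 5 (mod 7) from one leap year to the next four years later (or differs when a century non-leap intervenes).
Leap-day weekdays: 2060:Sun 2064:Fri 2068:Wed✓ 2072:Mon 2076:Sat 2080:Thu 2084:Tue 2088:Sun 2092:Fri 2096:Wed✓ 2104:Fri 2108:Wed✓ 2112:Mon 2116:Sat 2120:Thu 2124:Tue 2128:Sun 2132:Fri 2136:Wed✓ 2140:Mon 2144:Sat
Wednesday: 2068, 2096, 2108, 2136 → 4.

4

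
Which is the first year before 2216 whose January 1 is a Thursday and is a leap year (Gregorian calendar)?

Jan 1 advances by 2 weekdays after a leap year and by 1 after a common year.
2216: Jan 1 is Monday (leap).
2215: Sunday
2214: Saturday
2213: Friday
2212: Wednesday (leap)
2211: Tuesday
2210: Monday
2209: Sunday
2208: Friday (leap)
2207: Thursday
2206: Wednesday
2205: Tuesday
2204: Sunday (leap)
2203: Saturday
2202: Friday
2201: Thursday
2200: Wednesday
2199: Tuesday
2198: Monday
2197: Sunday
2196: Friday (leap)
2195: Thursday
2194: Wednesday
2193: Tuesday
2192: Sunday (leap)
2191: Saturday
2190: Friday
2189: Thursday
2188: Tuesday (leap)
2187: Monday
2186: Sunday
2185: Saturday
2184: Thursday (leap)
2184 begins on a Thursday and is a leap year.

2184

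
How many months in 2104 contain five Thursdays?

4

A month of length L has five Thursdays iff its first Thursday is on day ≤ L−28 (so day 1–3 in a 31-day month, 1–2 in a 30-day month, day 1 in a leap February).
Checking each month of 2104: Jan starts Tue (31d) ✓; Feb starts Fri (29d); Mar starts Sat (31d); Apr starts Tue (30d); May starts Thu (31d) ✓; Jun starts Sun (30d); Jul starts Tue (31d) ✓; Aug starts Fri (31d); Sep starts Mon (30d); Oct starts Wed (31d) ✓; Nov starts Sat (30d); Dec starts Mon (31d).
Five-Thursday months: January, May, July, October → 4.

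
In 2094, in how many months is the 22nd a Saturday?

Check the 22nd of each month of 2094: Jan 22: Fri, Feb 22: Mon, Mar 22: Mon, Apr 22: Thu, May 22: Sat, Jun 22: Tue, Jul 22: Thu, Aug 22: Sun, Sep 22: Wed, Oct 22: Fri, Nov 22: Mon, Dec 22: Wed.
Saturday occurs in May — 1 month.

1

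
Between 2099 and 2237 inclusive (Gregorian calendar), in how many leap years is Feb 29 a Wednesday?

Leap years in 2099–2237: 33 of them.
Feb 29 weekday advances by 5 (mod 7) from one leap year to the next four years later (or differs when a century non-leap intervenes).
Leap-day weekdays: 2104:Fri 2108:Wed✓ 2112:Mon 2116:Sat 2120:Thu 2124:Tue 2128:Sun 2132:Fri 2136:Wed✓ 2140:Mon 2144:Sat 2148:Thu 2152:Tue …(7 more)… 2184:Sun 2188:Fri 2192:Wed✓ 2196:Mon 2204:Wed✓ 2208:Mon 2212:Sat 2216:Thu 2220:Tue 2224:Sun 2228:Fri 2232:Wed✓ 2236:Mon
Wednesday: 2108, 2136, 2164, 2192, 2204, 2232 → 6.

6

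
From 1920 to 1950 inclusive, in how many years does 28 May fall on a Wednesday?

Track 28 May's weekday year by year (advancing +1, or +2 across a Feb 29):
  1920: Fri  1921: Sat (+1)  1922: Sun (+1)  1923: Mon (+1)  1924: Wed (+2) ✓
  1925: Thu (+1)  1926: Fri (+1)  1927: Sat (+1)  1928: Mon (+2)  1929: Tue (+1)
  1930: Wed (+1) ✓  1931: Thu (+1)  1932: Sat (+2)  1933: Sun (+1)  … (3 more years) …
  1937: Fri (+1)  1938: Sat (+1)  1939: Sun (+1)  1940: Tue (+2)  1941: Wed (+1) ✓
  1942: Thu (+1)  1943: Fri (+1)  1944: Sun (+2)  1945: Mon (+1)  1946: Tue (+1)
  1947: Wed (+1) ✓  1948: Fri (+2)  1949: Sat (+1)  1950: Sun (+1)
Wednesday years: 1924, 1930, 1941, 1947 — 4 in total.

4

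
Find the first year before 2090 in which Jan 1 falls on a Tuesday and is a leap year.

2064

Jan 1 advances by 2 weekdays after a leap year and by 1 after a common year.
2090: Jan 1 is Sunday.
2089: Saturday
2088: Thursday (leap)
2087: Wednesday
2086: Tuesday
2085: Monday
2084: Saturday (leap)
2083: Friday
2082: Thursday
2081: Wednesday
2080: Monday (leap)
2079: Sunday
2078: Saturday
2077: Friday
2076: Wednesday (leap)
2075: Tuesday
2074: Monday
2073: Sunday
2072: Friday (leap)
2071: Thursday
2070: Wednesday
2069: Tuesday
2068: Sunday (leap)
2067: Saturday
2066: Friday
2065: Thursday
2064: Tuesday (leap)
2064 begins on a Tuesday and is a leap year.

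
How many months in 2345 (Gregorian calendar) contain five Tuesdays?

4

A month of length L has five Tuesdays iff its first Tuesday is on day ≤ L−28 (so day 1–3 in a 31-day month, 1–2 in a 30-day month, day 1 in a leap February).
Checking each month of 2345: Jan starts Mon (31d) ✓; Feb starts Thu (28d); Mar starts Thu (31d); Apr starts Sun (30d); May starts Tue (31d) ✓; Jun starts Fri (30d); Jul starts Sun (31d) ✓; Aug starts Wed (31d); Sep starts Sat (30d); Oct starts Mon (31d) ✓; Nov starts Thu (30d); Dec starts Sat (31d).
Five-Tuesday months: January, May, July, October → 4.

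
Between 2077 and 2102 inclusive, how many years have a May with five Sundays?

May has 31 days; it has five Sundays when Sunday falls among the first (month-length − 28) days — i.e. when May 1 is one of Sunday/Saturday/Friday.
May 1 by year: 2077:Sat✓ 2078:Sun✓ 2079:Mon 2080:Wed 2081:Thu 2082:Fri✓ 2083:Sat✓ 2084:Mon 2085:Tue 2086:Wed 2087:Thu 2088:Sat✓ 2089:Sun✓ 2090:Mon 2091:Tue 2092:Thu 2093:Fri✓ 2094:Sat✓ 2095:Sun✓ 2096:Tue 2097:Wed 2098:Thu 2099:Fri✓ 2100:Sat✓ 2101:Sun✓ 2102:Mon
Years with five Sundays: 2077, 2078, 2082, 2083, 2088, 2089, 2093, 2094, 2095, 2099, 2100, 2101 → 12.

12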